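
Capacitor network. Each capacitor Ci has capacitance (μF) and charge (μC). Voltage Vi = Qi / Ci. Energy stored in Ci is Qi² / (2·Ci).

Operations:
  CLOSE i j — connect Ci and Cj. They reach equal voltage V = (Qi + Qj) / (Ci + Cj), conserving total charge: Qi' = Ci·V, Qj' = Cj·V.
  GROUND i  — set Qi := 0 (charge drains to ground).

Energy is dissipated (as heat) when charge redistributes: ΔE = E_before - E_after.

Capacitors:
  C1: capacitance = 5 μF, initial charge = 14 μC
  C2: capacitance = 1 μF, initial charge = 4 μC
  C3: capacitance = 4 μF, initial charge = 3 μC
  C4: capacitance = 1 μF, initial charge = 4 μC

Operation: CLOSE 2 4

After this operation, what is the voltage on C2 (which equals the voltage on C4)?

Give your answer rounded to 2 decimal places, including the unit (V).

Answer: 4.00 V

Derivation:
Initial: C1(5μF, Q=14μC, V=2.80V), C2(1μF, Q=4μC, V=4.00V), C3(4μF, Q=3μC, V=0.75V), C4(1μF, Q=4μC, V=4.00V)
Op 1: CLOSE 2-4: Q_total=8.00, C_total=2.00, V=4.00; Q2=4.00, Q4=4.00; dissipated=0.000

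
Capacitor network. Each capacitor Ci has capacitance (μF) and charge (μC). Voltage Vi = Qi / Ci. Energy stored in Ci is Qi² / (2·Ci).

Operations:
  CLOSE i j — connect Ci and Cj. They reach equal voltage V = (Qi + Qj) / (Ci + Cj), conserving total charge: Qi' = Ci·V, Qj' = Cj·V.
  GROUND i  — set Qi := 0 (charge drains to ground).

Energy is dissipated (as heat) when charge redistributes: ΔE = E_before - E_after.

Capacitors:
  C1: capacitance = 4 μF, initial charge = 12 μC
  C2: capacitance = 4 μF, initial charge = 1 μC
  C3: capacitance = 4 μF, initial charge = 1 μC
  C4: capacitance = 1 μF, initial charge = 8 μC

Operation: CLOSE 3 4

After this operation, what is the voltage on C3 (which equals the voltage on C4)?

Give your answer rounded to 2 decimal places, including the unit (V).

Answer: 1.80 V

Derivation:
Initial: C1(4μF, Q=12μC, V=3.00V), C2(4μF, Q=1μC, V=0.25V), C3(4μF, Q=1μC, V=0.25V), C4(1μF, Q=8μC, V=8.00V)
Op 1: CLOSE 3-4: Q_total=9.00, C_total=5.00, V=1.80; Q3=7.20, Q4=1.80; dissipated=24.025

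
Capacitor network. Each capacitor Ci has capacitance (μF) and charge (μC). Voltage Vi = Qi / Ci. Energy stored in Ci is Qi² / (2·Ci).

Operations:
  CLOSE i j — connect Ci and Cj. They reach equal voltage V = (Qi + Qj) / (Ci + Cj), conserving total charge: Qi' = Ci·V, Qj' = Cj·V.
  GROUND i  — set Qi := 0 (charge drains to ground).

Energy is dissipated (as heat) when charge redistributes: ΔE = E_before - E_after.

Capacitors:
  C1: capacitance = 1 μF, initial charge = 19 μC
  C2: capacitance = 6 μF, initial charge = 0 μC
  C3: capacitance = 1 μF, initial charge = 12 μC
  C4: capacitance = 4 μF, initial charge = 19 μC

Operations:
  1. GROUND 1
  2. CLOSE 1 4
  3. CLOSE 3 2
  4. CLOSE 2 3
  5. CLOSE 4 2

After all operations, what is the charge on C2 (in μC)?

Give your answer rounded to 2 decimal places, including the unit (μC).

Answer: 15.29 μC

Derivation:
Initial: C1(1μF, Q=19μC, V=19.00V), C2(6μF, Q=0μC, V=0.00V), C3(1μF, Q=12μC, V=12.00V), C4(4μF, Q=19μC, V=4.75V)
Op 1: GROUND 1: Q1=0; energy lost=180.500
Op 2: CLOSE 1-4: Q_total=19.00, C_total=5.00, V=3.80; Q1=3.80, Q4=15.20; dissipated=9.025
Op 3: CLOSE 3-2: Q_total=12.00, C_total=7.00, V=1.71; Q3=1.71, Q2=10.29; dissipated=61.714
Op 4: CLOSE 2-3: Q_total=12.00, C_total=7.00, V=1.71; Q2=10.29, Q3=1.71; dissipated=0.000
Op 5: CLOSE 4-2: Q_total=25.49, C_total=10.00, V=2.55; Q4=10.19, Q2=15.29; dissipated=5.220
Final charges: Q1=3.80, Q2=15.29, Q3=1.71, Q4=10.19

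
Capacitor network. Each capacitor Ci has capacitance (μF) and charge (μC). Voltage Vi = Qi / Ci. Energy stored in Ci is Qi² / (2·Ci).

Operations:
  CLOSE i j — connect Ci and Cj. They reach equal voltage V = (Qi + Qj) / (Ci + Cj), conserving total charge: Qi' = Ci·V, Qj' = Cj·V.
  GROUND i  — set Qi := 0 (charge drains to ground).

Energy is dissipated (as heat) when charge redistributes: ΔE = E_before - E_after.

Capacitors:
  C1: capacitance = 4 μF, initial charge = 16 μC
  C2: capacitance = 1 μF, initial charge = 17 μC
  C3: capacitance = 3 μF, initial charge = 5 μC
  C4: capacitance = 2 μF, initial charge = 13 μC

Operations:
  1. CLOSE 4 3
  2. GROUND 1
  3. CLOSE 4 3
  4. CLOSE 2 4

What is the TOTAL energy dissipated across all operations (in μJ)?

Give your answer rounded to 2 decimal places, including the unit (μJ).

Initial: C1(4μF, Q=16μC, V=4.00V), C2(1μF, Q=17μC, V=17.00V), C3(3μF, Q=5μC, V=1.67V), C4(2μF, Q=13μC, V=6.50V)
Op 1: CLOSE 4-3: Q_total=18.00, C_total=5.00, V=3.60; Q4=7.20, Q3=10.80; dissipated=14.017
Op 2: GROUND 1: Q1=0; energy lost=32.000
Op 3: CLOSE 4-3: Q_total=18.00, C_total=5.00, V=3.60; Q4=7.20, Q3=10.80; dissipated=0.000
Op 4: CLOSE 2-4: Q_total=24.20, C_total=3.00, V=8.07; Q2=8.07, Q4=16.13; dissipated=59.853
Total dissipated: 105.870 μJ

Answer: 105.87 μJ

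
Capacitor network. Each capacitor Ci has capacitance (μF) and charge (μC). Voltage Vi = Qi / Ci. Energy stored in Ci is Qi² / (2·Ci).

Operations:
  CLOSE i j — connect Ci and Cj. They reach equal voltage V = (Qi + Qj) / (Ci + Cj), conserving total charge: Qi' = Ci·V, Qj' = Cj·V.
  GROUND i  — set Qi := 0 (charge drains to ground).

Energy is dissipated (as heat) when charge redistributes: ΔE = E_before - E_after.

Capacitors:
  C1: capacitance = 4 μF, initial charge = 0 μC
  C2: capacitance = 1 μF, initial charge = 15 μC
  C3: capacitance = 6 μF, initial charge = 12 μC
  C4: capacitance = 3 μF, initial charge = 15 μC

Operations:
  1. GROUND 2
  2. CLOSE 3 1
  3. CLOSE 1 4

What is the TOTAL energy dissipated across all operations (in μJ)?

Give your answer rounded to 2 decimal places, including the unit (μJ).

Answer: 129.68 μJ

Derivation:
Initial: C1(4μF, Q=0μC, V=0.00V), C2(1μF, Q=15μC, V=15.00V), C3(6μF, Q=12μC, V=2.00V), C4(3μF, Q=15μC, V=5.00V)
Op 1: GROUND 2: Q2=0; energy lost=112.500
Op 2: CLOSE 3-1: Q_total=12.00, C_total=10.00, V=1.20; Q3=7.20, Q1=4.80; dissipated=4.800
Op 3: CLOSE 1-4: Q_total=19.80, C_total=7.00, V=2.83; Q1=11.31, Q4=8.49; dissipated=12.377
Total dissipated: 129.677 μJ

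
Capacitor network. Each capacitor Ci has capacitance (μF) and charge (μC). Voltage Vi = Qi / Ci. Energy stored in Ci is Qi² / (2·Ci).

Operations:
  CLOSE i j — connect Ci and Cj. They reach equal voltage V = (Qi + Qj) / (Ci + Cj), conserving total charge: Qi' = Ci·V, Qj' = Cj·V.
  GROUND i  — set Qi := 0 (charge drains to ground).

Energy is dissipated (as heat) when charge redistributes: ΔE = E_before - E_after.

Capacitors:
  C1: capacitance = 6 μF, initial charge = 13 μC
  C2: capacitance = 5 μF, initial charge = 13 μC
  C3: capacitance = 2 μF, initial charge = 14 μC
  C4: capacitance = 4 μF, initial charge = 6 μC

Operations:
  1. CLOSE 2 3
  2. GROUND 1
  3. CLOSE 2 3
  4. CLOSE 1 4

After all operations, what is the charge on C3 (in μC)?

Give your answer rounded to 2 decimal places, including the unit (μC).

Initial: C1(6μF, Q=13μC, V=2.17V), C2(5μF, Q=13μC, V=2.60V), C3(2μF, Q=14μC, V=7.00V), C4(4μF, Q=6μC, V=1.50V)
Op 1: CLOSE 2-3: Q_total=27.00, C_total=7.00, V=3.86; Q2=19.29, Q3=7.71; dissipated=13.829
Op 2: GROUND 1: Q1=0; energy lost=14.083
Op 3: CLOSE 2-3: Q_total=27.00, C_total=7.00, V=3.86; Q2=19.29, Q3=7.71; dissipated=0.000
Op 4: CLOSE 1-4: Q_total=6.00, C_total=10.00, V=0.60; Q1=3.60, Q4=2.40; dissipated=2.700
Final charges: Q1=3.60, Q2=19.29, Q3=7.71, Q4=2.40

Answer: 7.71 μC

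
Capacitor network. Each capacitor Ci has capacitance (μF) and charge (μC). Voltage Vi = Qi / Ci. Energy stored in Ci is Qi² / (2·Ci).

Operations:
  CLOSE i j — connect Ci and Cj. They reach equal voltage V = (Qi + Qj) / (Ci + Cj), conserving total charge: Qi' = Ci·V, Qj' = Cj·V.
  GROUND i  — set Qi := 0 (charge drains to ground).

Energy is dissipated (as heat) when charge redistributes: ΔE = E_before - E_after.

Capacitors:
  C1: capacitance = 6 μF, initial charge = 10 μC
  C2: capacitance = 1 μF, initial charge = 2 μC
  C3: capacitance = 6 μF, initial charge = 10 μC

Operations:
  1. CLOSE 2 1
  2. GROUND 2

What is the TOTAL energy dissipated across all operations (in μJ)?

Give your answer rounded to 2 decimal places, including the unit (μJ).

Initial: C1(6μF, Q=10μC, V=1.67V), C2(1μF, Q=2μC, V=2.00V), C3(6μF, Q=10μC, V=1.67V)
Op 1: CLOSE 2-1: Q_total=12.00, C_total=7.00, V=1.71; Q2=1.71, Q1=10.29; dissipated=0.048
Op 2: GROUND 2: Q2=0; energy lost=1.469
Total dissipated: 1.517 μJ

Answer: 1.52 μJ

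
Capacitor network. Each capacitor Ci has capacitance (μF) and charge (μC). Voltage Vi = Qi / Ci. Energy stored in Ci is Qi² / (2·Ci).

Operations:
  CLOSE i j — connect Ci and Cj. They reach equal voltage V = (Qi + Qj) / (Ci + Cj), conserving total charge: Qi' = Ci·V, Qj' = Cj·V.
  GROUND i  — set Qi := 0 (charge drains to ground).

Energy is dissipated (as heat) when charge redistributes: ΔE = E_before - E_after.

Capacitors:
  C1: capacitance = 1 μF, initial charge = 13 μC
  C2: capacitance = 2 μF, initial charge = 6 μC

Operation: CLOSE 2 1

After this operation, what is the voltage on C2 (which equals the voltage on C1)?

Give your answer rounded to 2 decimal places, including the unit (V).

Answer: 6.33 V

Derivation:
Initial: C1(1μF, Q=13μC, V=13.00V), C2(2μF, Q=6μC, V=3.00V)
Op 1: CLOSE 2-1: Q_total=19.00, C_total=3.00, V=6.33; Q2=12.67, Q1=6.33; dissipated=33.333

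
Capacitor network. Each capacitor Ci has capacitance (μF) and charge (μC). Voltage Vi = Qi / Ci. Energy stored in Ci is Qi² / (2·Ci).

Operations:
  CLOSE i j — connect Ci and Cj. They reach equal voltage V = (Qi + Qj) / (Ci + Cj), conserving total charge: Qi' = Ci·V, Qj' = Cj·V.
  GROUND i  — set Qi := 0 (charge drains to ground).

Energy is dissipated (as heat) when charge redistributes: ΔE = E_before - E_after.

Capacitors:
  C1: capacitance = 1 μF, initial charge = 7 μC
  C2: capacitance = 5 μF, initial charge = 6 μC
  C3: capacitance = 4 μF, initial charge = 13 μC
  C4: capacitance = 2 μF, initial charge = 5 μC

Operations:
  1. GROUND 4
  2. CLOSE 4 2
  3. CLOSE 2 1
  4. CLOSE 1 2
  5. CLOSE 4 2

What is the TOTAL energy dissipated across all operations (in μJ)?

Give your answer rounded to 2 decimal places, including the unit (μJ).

Initial: C1(1μF, Q=7μC, V=7.00V), C2(5μF, Q=6μC, V=1.20V), C3(4μF, Q=13μC, V=3.25V), C4(2μF, Q=5μC, V=2.50V)
Op 1: GROUND 4: Q4=0; energy lost=6.250
Op 2: CLOSE 4-2: Q_total=6.00, C_total=7.00, V=0.86; Q4=1.71, Q2=4.29; dissipated=1.029
Op 3: CLOSE 2-1: Q_total=11.29, C_total=6.00, V=1.88; Q2=9.40, Q1=1.88; dissipated=15.723
Op 4: CLOSE 1-2: Q_total=11.29, C_total=6.00, V=1.88; Q1=1.88, Q2=9.40; dissipated=0.000
Op 5: CLOSE 4-2: Q_total=11.12, C_total=7.00, V=1.59; Q4=3.18, Q2=7.94; dissipated=0.749
Total dissipated: 23.750 μJ

Answer: 23.75 μJ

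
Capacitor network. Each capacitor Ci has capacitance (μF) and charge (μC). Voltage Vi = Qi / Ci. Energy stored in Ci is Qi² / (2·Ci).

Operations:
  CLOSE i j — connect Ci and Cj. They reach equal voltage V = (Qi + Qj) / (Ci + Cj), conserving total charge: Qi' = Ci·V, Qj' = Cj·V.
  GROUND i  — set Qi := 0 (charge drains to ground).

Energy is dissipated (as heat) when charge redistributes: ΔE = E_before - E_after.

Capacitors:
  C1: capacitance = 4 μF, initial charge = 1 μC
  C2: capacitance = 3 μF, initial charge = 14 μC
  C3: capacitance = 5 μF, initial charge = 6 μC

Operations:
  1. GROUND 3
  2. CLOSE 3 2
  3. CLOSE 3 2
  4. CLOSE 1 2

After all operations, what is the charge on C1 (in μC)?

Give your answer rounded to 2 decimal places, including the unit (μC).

Answer: 3.57 μC

Derivation:
Initial: C1(4μF, Q=1μC, V=0.25V), C2(3μF, Q=14μC, V=4.67V), C3(5μF, Q=6μC, V=1.20V)
Op 1: GROUND 3: Q3=0; energy lost=3.600
Op 2: CLOSE 3-2: Q_total=14.00, C_total=8.00, V=1.75; Q3=8.75, Q2=5.25; dissipated=20.417
Op 3: CLOSE 3-2: Q_total=14.00, C_total=8.00, V=1.75; Q3=8.75, Q2=5.25; dissipated=0.000
Op 4: CLOSE 1-2: Q_total=6.25, C_total=7.00, V=0.89; Q1=3.57, Q2=2.68; dissipated=1.929
Final charges: Q1=3.57, Q2=2.68, Q3=8.75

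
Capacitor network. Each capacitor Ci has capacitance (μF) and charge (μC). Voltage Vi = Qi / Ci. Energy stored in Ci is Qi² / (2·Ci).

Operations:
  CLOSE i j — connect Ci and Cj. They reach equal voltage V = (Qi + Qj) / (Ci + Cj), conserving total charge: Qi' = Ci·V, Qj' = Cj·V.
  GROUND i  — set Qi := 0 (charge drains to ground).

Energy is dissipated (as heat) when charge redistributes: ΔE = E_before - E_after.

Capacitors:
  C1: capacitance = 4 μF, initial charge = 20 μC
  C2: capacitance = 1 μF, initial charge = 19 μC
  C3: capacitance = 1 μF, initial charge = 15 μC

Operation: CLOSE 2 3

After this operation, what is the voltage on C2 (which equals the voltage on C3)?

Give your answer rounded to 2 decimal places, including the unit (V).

Answer: 17.00 V

Derivation:
Initial: C1(4μF, Q=20μC, V=5.00V), C2(1μF, Q=19μC, V=19.00V), C3(1μF, Q=15μC, V=15.00V)
Op 1: CLOSE 2-3: Q_total=34.00, C_total=2.00, V=17.00; Q2=17.00, Q3=17.00; dissipated=4.000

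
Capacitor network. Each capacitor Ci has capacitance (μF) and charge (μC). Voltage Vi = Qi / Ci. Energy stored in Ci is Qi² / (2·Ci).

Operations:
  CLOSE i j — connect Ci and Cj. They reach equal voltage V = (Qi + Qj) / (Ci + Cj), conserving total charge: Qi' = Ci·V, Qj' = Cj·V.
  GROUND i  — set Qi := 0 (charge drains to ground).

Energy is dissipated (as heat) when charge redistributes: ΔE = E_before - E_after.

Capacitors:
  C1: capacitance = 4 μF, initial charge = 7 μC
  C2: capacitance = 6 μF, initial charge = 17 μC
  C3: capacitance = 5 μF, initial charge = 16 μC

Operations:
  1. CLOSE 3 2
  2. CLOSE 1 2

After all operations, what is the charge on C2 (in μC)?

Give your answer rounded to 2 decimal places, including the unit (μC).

Initial: C1(4μF, Q=7μC, V=1.75V), C2(6μF, Q=17μC, V=2.83V), C3(5μF, Q=16μC, V=3.20V)
Op 1: CLOSE 3-2: Q_total=33.00, C_total=11.00, V=3.00; Q3=15.00, Q2=18.00; dissipated=0.183
Op 2: CLOSE 1-2: Q_total=25.00, C_total=10.00, V=2.50; Q1=10.00, Q2=15.00; dissipated=1.875
Final charges: Q1=10.00, Q2=15.00, Q3=15.00

Answer: 15.00 μC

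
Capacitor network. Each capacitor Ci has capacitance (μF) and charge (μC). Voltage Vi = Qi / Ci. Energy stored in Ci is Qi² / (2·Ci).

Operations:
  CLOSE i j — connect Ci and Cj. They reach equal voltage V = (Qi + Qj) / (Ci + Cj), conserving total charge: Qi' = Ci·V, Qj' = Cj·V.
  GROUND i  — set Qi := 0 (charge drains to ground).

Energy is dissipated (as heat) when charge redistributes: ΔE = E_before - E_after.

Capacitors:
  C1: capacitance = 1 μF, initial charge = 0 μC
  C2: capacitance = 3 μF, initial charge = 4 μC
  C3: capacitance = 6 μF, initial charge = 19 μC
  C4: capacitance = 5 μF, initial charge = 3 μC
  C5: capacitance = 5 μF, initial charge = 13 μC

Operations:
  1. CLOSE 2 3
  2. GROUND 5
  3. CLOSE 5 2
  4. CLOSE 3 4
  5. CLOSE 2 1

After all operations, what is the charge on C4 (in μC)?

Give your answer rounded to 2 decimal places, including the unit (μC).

Answer: 8.33 μC

Derivation:
Initial: C1(1μF, Q=0μC, V=0.00V), C2(3μF, Q=4μC, V=1.33V), C3(6μF, Q=19μC, V=3.17V), C4(5μF, Q=3μC, V=0.60V), C5(5μF, Q=13μC, V=2.60V)
Op 1: CLOSE 2-3: Q_total=23.00, C_total=9.00, V=2.56; Q2=7.67, Q3=15.33; dissipated=3.361
Op 2: GROUND 5: Q5=0; energy lost=16.900
Op 3: CLOSE 5-2: Q_total=7.67, C_total=8.00, V=0.96; Q5=4.79, Q2=2.88; dissipated=6.123
Op 4: CLOSE 3-4: Q_total=18.33, C_total=11.00, V=1.67; Q3=10.00, Q4=8.33; dissipated=5.215
Op 5: CLOSE 2-1: Q_total=2.88, C_total=4.00, V=0.72; Q2=2.16, Q1=0.72; dissipated=0.344
Final charges: Q1=0.72, Q2=2.16, Q3=10.00, Q4=8.33, Q5=4.79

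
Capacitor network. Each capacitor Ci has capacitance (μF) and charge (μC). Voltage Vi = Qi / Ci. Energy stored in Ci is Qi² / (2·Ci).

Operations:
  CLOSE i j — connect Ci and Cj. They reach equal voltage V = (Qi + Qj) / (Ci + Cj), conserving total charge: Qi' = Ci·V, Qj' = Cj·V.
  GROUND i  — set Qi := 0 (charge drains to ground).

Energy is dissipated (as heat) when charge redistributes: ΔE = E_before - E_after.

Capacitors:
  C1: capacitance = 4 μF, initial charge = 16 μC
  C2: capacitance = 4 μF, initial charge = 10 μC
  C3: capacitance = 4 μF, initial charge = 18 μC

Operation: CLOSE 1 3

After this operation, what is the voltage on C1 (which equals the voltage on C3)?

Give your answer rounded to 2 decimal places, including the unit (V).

Answer: 4.25 V

Derivation:
Initial: C1(4μF, Q=16μC, V=4.00V), C2(4μF, Q=10μC, V=2.50V), C3(4μF, Q=18μC, V=4.50V)
Op 1: CLOSE 1-3: Q_total=34.00, C_total=8.00, V=4.25; Q1=17.00, Q3=17.00; dissipated=0.250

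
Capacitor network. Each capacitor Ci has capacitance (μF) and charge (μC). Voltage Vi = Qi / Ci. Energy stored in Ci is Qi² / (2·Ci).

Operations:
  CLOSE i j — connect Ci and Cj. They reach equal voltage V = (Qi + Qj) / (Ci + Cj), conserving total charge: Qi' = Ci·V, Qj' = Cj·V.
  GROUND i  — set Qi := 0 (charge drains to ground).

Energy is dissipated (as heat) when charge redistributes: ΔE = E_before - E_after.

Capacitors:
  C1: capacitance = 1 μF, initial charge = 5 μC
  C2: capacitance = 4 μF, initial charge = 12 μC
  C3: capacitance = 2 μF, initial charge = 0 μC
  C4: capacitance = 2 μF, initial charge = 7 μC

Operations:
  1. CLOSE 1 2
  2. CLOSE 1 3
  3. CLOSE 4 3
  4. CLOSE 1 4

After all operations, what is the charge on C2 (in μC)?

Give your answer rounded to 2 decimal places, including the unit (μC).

Initial: C1(1μF, Q=5μC, V=5.00V), C2(4μF, Q=12μC, V=3.00V), C3(2μF, Q=0μC, V=0.00V), C4(2μF, Q=7μC, V=3.50V)
Op 1: CLOSE 1-2: Q_total=17.00, C_total=5.00, V=3.40; Q1=3.40, Q2=13.60; dissipated=1.600
Op 2: CLOSE 1-3: Q_total=3.40, C_total=3.00, V=1.13; Q1=1.13, Q3=2.27; dissipated=3.853
Op 3: CLOSE 4-3: Q_total=9.27, C_total=4.00, V=2.32; Q4=4.63, Q3=4.63; dissipated=2.801
Op 4: CLOSE 1-4: Q_total=5.77, C_total=3.00, V=1.92; Q1=1.92, Q4=3.84; dissipated=0.467
Final charges: Q1=1.92, Q2=13.60, Q3=4.63, Q4=3.84

Answer: 13.60 μC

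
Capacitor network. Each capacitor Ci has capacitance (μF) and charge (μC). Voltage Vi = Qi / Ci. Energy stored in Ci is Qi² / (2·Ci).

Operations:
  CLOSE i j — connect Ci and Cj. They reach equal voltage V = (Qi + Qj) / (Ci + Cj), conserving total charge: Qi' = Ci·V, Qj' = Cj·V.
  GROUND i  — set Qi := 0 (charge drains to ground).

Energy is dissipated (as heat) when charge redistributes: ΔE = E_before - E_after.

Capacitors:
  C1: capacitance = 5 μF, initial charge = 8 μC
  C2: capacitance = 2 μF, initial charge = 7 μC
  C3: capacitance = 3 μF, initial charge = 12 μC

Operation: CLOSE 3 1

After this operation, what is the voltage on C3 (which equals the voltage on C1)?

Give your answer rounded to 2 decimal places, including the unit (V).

Answer: 2.50 V

Derivation:
Initial: C1(5μF, Q=8μC, V=1.60V), C2(2μF, Q=7μC, V=3.50V), C3(3μF, Q=12μC, V=4.00V)
Op 1: CLOSE 3-1: Q_total=20.00, C_total=8.00, V=2.50; Q3=7.50, Q1=12.50; dissipated=5.400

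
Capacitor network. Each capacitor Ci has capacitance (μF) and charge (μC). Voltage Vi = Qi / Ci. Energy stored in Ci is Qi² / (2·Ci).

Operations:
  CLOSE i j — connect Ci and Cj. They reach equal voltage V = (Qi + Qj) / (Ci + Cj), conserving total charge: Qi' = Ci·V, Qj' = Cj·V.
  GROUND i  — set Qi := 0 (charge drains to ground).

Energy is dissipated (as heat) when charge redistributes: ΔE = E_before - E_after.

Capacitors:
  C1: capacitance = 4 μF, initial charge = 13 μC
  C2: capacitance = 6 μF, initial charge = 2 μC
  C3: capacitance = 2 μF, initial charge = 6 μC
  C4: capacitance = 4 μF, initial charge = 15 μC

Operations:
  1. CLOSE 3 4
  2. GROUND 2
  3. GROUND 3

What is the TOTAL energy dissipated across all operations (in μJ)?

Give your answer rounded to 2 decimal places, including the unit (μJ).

Answer: 12.96 μJ

Derivation:
Initial: C1(4μF, Q=13μC, V=3.25V), C2(6μF, Q=2μC, V=0.33V), C3(2μF, Q=6μC, V=3.00V), C4(4μF, Q=15μC, V=3.75V)
Op 1: CLOSE 3-4: Q_total=21.00, C_total=6.00, V=3.50; Q3=7.00, Q4=14.00; dissipated=0.375
Op 2: GROUND 2: Q2=0; energy lost=0.333
Op 3: GROUND 3: Q3=0; energy lost=12.250
Total dissipated: 12.958 μJ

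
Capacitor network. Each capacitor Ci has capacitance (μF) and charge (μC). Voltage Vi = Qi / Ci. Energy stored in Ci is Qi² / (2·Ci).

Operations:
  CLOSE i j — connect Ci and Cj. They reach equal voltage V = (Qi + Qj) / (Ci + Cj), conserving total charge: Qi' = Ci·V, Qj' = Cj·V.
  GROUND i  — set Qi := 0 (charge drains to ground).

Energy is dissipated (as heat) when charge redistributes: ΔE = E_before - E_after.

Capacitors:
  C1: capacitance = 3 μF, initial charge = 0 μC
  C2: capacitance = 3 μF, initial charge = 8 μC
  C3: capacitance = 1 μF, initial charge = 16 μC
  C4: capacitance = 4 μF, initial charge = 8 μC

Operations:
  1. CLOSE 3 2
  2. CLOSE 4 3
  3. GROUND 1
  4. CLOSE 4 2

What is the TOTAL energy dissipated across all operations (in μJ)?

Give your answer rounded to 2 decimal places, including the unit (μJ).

Answer: 81.84 μJ

Derivation:
Initial: C1(3μF, Q=0μC, V=0.00V), C2(3μF, Q=8μC, V=2.67V), C3(1μF, Q=16μC, V=16.00V), C4(4μF, Q=8μC, V=2.00V)
Op 1: CLOSE 3-2: Q_total=24.00, C_total=4.00, V=6.00; Q3=6.00, Q2=18.00; dissipated=66.667
Op 2: CLOSE 4-3: Q_total=14.00, C_total=5.00, V=2.80; Q4=11.20, Q3=2.80; dissipated=6.400
Op 3: GROUND 1: Q1=0; energy lost=0.000
Op 4: CLOSE 4-2: Q_total=29.20, C_total=7.00, V=4.17; Q4=16.69, Q2=12.51; dissipated=8.777
Total dissipated: 81.844 μJ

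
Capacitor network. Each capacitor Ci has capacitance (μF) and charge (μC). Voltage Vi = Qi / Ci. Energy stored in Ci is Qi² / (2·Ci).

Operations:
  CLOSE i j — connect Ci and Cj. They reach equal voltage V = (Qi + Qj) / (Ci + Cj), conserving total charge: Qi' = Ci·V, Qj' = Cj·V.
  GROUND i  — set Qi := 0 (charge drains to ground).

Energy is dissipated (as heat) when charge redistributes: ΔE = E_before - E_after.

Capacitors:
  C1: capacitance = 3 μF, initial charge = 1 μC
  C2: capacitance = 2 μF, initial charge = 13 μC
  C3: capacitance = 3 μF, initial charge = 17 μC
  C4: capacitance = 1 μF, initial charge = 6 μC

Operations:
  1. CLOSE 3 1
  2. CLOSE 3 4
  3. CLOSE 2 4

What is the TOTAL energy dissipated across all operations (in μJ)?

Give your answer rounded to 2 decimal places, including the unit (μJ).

Answer: 27.23 μJ

Derivation:
Initial: C1(3μF, Q=1μC, V=0.33V), C2(2μF, Q=13μC, V=6.50V), C3(3μF, Q=17μC, V=5.67V), C4(1μF, Q=6μC, V=6.00V)
Op 1: CLOSE 3-1: Q_total=18.00, C_total=6.00, V=3.00; Q3=9.00, Q1=9.00; dissipated=21.333
Op 2: CLOSE 3-4: Q_total=15.00, C_total=4.00, V=3.75; Q3=11.25, Q4=3.75; dissipated=3.375
Op 3: CLOSE 2-4: Q_total=16.75, C_total=3.00, V=5.58; Q2=11.17, Q4=5.58; dissipated=2.521
Total dissipated: 27.229 μJ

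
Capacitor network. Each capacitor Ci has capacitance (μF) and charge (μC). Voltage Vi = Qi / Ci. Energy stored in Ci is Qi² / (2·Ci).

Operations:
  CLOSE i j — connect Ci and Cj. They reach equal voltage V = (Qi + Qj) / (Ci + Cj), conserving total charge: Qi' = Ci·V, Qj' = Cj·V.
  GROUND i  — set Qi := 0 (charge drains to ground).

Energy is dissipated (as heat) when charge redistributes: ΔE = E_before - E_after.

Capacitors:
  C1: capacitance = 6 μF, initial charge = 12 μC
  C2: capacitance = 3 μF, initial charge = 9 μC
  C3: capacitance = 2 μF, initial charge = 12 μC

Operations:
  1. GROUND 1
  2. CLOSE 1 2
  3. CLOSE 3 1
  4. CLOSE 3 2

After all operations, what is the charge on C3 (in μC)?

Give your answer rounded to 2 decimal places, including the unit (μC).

Initial: C1(6μF, Q=12μC, V=2.00V), C2(3μF, Q=9μC, V=3.00V), C3(2μF, Q=12μC, V=6.00V)
Op 1: GROUND 1: Q1=0; energy lost=12.000
Op 2: CLOSE 1-2: Q_total=9.00, C_total=9.00, V=1.00; Q1=6.00, Q2=3.00; dissipated=9.000
Op 3: CLOSE 3-1: Q_total=18.00, C_total=8.00, V=2.25; Q3=4.50, Q1=13.50; dissipated=18.750
Op 4: CLOSE 3-2: Q_total=7.50, C_total=5.00, V=1.50; Q3=3.00, Q2=4.50; dissipated=0.938
Final charges: Q1=13.50, Q2=4.50, Q3=3.00

Answer: 3.00 μC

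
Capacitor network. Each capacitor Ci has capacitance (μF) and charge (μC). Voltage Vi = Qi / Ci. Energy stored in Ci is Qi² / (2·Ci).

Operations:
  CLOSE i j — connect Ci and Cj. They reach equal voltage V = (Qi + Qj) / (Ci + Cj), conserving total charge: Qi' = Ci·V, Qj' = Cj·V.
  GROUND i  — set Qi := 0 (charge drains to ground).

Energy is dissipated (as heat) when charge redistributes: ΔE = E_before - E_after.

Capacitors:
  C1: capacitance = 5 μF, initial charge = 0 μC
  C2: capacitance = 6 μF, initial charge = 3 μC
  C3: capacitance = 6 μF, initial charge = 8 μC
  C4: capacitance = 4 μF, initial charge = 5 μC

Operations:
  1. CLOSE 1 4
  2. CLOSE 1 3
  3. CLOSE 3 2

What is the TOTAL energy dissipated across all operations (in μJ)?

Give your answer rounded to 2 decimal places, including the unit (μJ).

Answer: 2.91 μJ

Derivation:
Initial: C1(5μF, Q=0μC, V=0.00V), C2(6μF, Q=3μC, V=0.50V), C3(6μF, Q=8μC, V=1.33V), C4(4μF, Q=5μC, V=1.25V)
Op 1: CLOSE 1-4: Q_total=5.00, C_total=9.00, V=0.56; Q1=2.78, Q4=2.22; dissipated=1.736
Op 2: CLOSE 1-3: Q_total=10.78, C_total=11.00, V=0.98; Q1=4.90, Q3=5.88; dissipated=0.825
Op 3: CLOSE 3-2: Q_total=8.88, C_total=12.00, V=0.74; Q3=4.44, Q2=4.44; dissipated=0.345
Total dissipated: 2.906 μJ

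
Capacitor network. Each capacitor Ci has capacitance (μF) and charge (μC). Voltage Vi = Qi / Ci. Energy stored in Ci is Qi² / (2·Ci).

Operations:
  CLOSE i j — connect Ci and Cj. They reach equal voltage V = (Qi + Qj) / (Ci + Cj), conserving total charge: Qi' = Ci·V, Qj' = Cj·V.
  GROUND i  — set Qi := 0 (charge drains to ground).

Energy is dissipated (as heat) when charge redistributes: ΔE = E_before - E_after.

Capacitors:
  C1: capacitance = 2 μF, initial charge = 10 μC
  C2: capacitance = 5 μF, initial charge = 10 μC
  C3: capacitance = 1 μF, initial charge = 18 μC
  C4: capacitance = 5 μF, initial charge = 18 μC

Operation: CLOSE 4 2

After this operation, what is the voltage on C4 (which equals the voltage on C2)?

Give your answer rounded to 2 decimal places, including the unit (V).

Answer: 2.80 V

Derivation:
Initial: C1(2μF, Q=10μC, V=5.00V), C2(5μF, Q=10μC, V=2.00V), C3(1μF, Q=18μC, V=18.00V), C4(5μF, Q=18μC, V=3.60V)
Op 1: CLOSE 4-2: Q_total=28.00, C_total=10.00, V=2.80; Q4=14.00, Q2=14.00; dissipated=3.200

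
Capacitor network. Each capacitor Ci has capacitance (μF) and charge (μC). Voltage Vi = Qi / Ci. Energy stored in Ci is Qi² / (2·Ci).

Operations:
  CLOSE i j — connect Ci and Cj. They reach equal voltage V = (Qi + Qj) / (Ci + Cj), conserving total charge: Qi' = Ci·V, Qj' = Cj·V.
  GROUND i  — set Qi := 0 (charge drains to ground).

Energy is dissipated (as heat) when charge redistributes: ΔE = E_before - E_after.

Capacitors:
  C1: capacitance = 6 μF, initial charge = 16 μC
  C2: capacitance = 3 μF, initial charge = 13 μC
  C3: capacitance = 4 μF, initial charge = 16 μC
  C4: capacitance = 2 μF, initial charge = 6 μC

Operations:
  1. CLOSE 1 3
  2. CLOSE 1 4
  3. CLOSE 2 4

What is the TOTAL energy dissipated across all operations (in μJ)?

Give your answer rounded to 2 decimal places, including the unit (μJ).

Initial: C1(6μF, Q=16μC, V=2.67V), C2(3μF, Q=13μC, V=4.33V), C3(4μF, Q=16μC, V=4.00V), C4(2μF, Q=6μC, V=3.00V)
Op 1: CLOSE 1-3: Q_total=32.00, C_total=10.00, V=3.20; Q1=19.20, Q3=12.80; dissipated=2.133
Op 2: CLOSE 1-4: Q_total=25.20, C_total=8.00, V=3.15; Q1=18.90, Q4=6.30; dissipated=0.030
Op 3: CLOSE 2-4: Q_total=19.30, C_total=5.00, V=3.86; Q2=11.58, Q4=7.72; dissipated=0.840
Total dissipated: 3.003 μJ

Answer: 3.00 μJ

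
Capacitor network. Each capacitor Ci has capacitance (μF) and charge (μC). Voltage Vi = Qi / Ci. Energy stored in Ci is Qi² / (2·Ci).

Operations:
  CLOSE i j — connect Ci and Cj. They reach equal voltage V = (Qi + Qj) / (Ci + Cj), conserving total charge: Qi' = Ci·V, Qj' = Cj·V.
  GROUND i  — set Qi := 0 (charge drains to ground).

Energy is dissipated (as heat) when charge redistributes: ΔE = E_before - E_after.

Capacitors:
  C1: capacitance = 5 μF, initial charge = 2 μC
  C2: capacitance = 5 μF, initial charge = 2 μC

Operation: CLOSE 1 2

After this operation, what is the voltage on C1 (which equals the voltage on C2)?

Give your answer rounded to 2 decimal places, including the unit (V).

Initial: C1(5μF, Q=2μC, V=0.40V), C2(5μF, Q=2μC, V=0.40V)
Op 1: CLOSE 1-2: Q_total=4.00, C_total=10.00, V=0.40; Q1=2.00, Q2=2.00; dissipated=0.000

Answer: 0.40 V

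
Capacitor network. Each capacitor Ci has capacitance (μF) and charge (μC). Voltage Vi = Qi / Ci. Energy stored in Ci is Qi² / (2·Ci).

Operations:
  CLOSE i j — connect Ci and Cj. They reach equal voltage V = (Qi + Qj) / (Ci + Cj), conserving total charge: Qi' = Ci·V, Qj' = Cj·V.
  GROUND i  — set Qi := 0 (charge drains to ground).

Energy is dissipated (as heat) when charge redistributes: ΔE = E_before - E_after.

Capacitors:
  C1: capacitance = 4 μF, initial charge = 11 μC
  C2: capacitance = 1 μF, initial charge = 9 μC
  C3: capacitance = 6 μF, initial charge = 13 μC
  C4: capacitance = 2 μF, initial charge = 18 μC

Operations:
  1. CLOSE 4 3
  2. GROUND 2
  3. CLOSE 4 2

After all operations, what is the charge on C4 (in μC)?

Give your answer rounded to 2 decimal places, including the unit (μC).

Initial: C1(4μF, Q=11μC, V=2.75V), C2(1μF, Q=9μC, V=9.00V), C3(6μF, Q=13μC, V=2.17V), C4(2μF, Q=18μC, V=9.00V)
Op 1: CLOSE 4-3: Q_total=31.00, C_total=8.00, V=3.88; Q4=7.75, Q3=23.25; dissipated=35.021
Op 2: GROUND 2: Q2=0; energy lost=40.500
Op 3: CLOSE 4-2: Q_total=7.75, C_total=3.00, V=2.58; Q4=5.17, Q2=2.58; dissipated=5.005
Final charges: Q1=11.00, Q2=2.58, Q3=23.25, Q4=5.17

Answer: 5.17 μC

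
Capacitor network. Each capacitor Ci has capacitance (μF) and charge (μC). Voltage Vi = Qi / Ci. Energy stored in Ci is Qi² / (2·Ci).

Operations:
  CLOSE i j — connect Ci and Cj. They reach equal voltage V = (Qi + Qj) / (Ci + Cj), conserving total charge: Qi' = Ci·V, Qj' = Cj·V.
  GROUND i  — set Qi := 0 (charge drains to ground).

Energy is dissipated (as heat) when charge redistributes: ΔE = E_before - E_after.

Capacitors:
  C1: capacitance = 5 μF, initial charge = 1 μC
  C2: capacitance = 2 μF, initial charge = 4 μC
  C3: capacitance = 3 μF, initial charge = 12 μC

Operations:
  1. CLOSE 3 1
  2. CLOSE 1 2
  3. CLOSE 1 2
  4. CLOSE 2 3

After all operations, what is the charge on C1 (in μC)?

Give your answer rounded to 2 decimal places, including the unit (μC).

Initial: C1(5μF, Q=1μC, V=0.20V), C2(2μF, Q=4μC, V=2.00V), C3(3μF, Q=12μC, V=4.00V)
Op 1: CLOSE 3-1: Q_total=13.00, C_total=8.00, V=1.62; Q3=4.88, Q1=8.12; dissipated=13.537
Op 2: CLOSE 1-2: Q_total=12.12, C_total=7.00, V=1.73; Q1=8.66, Q2=3.46; dissipated=0.100
Op 3: CLOSE 1-2: Q_total=12.12, C_total=7.00, V=1.73; Q1=8.66, Q2=3.46; dissipated=0.000
Op 4: CLOSE 2-3: Q_total=8.34, C_total=5.00, V=1.67; Q2=3.34, Q3=5.00; dissipated=0.007
Final charges: Q1=8.66, Q2=3.34, Q3=5.00

Answer: 8.66 μC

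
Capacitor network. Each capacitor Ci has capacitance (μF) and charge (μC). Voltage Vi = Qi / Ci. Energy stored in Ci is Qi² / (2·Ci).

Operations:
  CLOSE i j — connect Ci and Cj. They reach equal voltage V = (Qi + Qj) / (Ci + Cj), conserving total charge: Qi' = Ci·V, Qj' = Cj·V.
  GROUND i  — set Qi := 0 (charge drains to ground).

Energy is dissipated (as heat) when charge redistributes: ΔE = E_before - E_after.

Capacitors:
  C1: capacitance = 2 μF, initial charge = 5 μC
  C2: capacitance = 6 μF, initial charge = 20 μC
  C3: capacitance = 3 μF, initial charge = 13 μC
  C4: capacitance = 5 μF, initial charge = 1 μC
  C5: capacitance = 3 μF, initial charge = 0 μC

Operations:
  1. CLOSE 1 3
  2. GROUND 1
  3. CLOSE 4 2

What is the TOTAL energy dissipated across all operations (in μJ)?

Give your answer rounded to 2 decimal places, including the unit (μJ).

Initial: C1(2μF, Q=5μC, V=2.50V), C2(6μF, Q=20μC, V=3.33V), C3(3μF, Q=13μC, V=4.33V), C4(5μF, Q=1μC, V=0.20V), C5(3μF, Q=0μC, V=0.00V)
Op 1: CLOSE 1-3: Q_total=18.00, C_total=5.00, V=3.60; Q1=7.20, Q3=10.80; dissipated=2.017
Op 2: GROUND 1: Q1=0; energy lost=12.960
Op 3: CLOSE 4-2: Q_total=21.00, C_total=11.00, V=1.91; Q4=9.55, Q2=11.45; dissipated=13.388
Total dissipated: 28.365 μJ

Answer: 28.36 μJ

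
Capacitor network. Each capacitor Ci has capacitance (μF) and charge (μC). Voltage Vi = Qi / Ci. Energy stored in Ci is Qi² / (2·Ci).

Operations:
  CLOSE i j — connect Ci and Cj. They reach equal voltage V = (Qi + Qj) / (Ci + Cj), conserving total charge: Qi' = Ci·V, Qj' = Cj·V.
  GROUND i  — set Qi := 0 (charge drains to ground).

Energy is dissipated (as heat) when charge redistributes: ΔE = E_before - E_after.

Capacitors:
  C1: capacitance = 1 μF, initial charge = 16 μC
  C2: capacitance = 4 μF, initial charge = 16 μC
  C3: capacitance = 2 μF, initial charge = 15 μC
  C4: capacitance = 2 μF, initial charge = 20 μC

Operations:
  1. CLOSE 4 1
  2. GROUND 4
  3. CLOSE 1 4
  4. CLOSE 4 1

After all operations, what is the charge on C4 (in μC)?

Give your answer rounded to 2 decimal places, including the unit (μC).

Answer: 8.00 μC

Derivation:
Initial: C1(1μF, Q=16μC, V=16.00V), C2(4μF, Q=16μC, V=4.00V), C3(2μF, Q=15μC, V=7.50V), C4(2μF, Q=20μC, V=10.00V)
Op 1: CLOSE 4-1: Q_total=36.00, C_total=3.00, V=12.00; Q4=24.00, Q1=12.00; dissipated=12.000
Op 2: GROUND 4: Q4=0; energy lost=144.000
Op 3: CLOSE 1-4: Q_total=12.00, C_total=3.00, V=4.00; Q1=4.00, Q4=8.00; dissipated=48.000
Op 4: CLOSE 4-1: Q_total=12.00, C_total=3.00, V=4.00; Q4=8.00, Q1=4.00; dissipated=0.000
Final charges: Q1=4.00, Q2=16.00, Q3=15.00, Q4=8.00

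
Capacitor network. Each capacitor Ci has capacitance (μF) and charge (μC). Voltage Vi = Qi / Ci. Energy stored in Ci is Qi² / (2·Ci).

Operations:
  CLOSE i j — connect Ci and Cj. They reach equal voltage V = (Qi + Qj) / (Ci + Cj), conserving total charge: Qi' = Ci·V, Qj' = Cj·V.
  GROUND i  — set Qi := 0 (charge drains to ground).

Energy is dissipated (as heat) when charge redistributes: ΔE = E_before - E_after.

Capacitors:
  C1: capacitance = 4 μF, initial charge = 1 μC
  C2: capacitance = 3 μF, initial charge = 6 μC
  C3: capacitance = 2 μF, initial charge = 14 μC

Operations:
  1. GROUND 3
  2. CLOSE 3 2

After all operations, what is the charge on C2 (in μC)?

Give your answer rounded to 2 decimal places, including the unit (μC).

Answer: 3.60 μC

Derivation:
Initial: C1(4μF, Q=1μC, V=0.25V), C2(3μF, Q=6μC, V=2.00V), C3(2μF, Q=14μC, V=7.00V)
Op 1: GROUND 3: Q3=0; energy lost=49.000
Op 2: CLOSE 3-2: Q_total=6.00, C_total=5.00, V=1.20; Q3=2.40, Q2=3.60; dissipated=2.400
Final charges: Q1=1.00, Q2=3.60, Q3=2.40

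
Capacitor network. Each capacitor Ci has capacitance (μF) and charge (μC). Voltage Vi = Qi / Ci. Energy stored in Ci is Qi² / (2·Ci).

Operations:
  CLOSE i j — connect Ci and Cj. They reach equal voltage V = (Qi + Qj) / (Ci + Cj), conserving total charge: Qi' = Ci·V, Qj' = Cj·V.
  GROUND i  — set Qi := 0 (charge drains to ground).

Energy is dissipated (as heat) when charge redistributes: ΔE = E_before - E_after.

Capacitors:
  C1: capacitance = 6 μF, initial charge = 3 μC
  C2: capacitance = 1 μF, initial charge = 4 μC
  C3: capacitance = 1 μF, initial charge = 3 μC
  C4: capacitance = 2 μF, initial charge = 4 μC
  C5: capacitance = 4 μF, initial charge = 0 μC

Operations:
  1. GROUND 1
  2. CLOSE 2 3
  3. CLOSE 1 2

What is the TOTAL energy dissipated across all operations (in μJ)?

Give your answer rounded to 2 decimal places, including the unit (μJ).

Answer: 6.25 μJ

Derivation:
Initial: C1(6μF, Q=3μC, V=0.50V), C2(1μF, Q=4μC, V=4.00V), C3(1μF, Q=3μC, V=3.00V), C4(2μF, Q=4μC, V=2.00V), C5(4μF, Q=0μC, V=0.00V)
Op 1: GROUND 1: Q1=0; energy lost=0.750
Op 2: CLOSE 2-3: Q_total=7.00, C_total=2.00, V=3.50; Q2=3.50, Q3=3.50; dissipated=0.250
Op 3: CLOSE 1-2: Q_total=3.50, C_total=7.00, V=0.50; Q1=3.00, Q2=0.50; dissipated=5.250
Total dissipated: 6.250 μJ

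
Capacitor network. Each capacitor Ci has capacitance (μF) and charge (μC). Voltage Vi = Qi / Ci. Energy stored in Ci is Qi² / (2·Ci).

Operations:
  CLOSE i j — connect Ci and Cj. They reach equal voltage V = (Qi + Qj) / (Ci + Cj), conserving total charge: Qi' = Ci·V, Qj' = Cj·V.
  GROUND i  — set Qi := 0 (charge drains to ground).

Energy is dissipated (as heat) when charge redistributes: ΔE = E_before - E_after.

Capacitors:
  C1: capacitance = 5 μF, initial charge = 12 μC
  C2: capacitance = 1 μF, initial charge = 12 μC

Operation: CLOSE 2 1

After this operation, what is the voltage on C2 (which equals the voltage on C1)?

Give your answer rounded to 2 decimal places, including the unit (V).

Answer: 4.00 V

Derivation:
Initial: C1(5μF, Q=12μC, V=2.40V), C2(1μF, Q=12μC, V=12.00V)
Op 1: CLOSE 2-1: Q_total=24.00, C_total=6.00, V=4.00; Q2=4.00, Q1=20.00; dissipated=38.400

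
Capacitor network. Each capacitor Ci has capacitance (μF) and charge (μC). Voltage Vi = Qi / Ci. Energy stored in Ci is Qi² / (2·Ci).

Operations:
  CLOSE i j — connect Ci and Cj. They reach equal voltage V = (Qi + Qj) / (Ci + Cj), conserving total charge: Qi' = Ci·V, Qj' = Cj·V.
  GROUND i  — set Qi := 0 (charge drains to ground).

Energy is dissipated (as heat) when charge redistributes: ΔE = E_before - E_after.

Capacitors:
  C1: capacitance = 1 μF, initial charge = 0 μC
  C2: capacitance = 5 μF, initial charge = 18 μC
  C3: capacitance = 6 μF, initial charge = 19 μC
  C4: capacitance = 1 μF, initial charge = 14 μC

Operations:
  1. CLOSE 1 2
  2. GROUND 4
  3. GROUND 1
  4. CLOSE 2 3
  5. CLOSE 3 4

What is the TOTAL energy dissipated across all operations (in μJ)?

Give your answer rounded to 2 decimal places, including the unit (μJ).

Answer: 112.03 μJ

Derivation:
Initial: C1(1μF, Q=0μC, V=0.00V), C2(5μF, Q=18μC, V=3.60V), C3(6μF, Q=19μC, V=3.17V), C4(1μF, Q=14μC, V=14.00V)
Op 1: CLOSE 1-2: Q_total=18.00, C_total=6.00, V=3.00; Q1=3.00, Q2=15.00; dissipated=5.400
Op 2: GROUND 4: Q4=0; energy lost=98.000
Op 3: GROUND 1: Q1=0; energy lost=4.500
Op 4: CLOSE 2-3: Q_total=34.00, C_total=11.00, V=3.09; Q2=15.45, Q3=18.55; dissipated=0.038
Op 5: CLOSE 3-4: Q_total=18.55, C_total=7.00, V=2.65; Q3=15.90, Q4=2.65; dissipated=4.094
Total dissipated: 112.032 μJ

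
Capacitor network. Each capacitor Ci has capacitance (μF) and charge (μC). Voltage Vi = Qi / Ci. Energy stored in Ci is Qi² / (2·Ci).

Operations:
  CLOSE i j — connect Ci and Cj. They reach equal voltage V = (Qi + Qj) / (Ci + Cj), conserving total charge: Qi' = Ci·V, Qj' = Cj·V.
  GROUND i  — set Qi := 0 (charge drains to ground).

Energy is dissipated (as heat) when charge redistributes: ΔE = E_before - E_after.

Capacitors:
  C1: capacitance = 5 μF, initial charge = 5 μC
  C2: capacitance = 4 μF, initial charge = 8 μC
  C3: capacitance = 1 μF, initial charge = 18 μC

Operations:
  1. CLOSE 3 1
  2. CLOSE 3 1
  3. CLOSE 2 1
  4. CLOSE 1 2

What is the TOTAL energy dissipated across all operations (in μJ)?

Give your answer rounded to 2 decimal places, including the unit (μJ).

Initial: C1(5μF, Q=5μC, V=1.00V), C2(4μF, Q=8μC, V=2.00V), C3(1μF, Q=18μC, V=18.00V)
Op 1: CLOSE 3-1: Q_total=23.00, C_total=6.00, V=3.83; Q3=3.83, Q1=19.17; dissipated=120.417
Op 2: CLOSE 3-1: Q_total=23.00, C_total=6.00, V=3.83; Q3=3.83, Q1=19.17; dissipated=0.000
Op 3: CLOSE 2-1: Q_total=27.17, C_total=9.00, V=3.02; Q2=12.07, Q1=15.09; dissipated=3.735
Op 4: CLOSE 1-2: Q_total=27.17, C_total=9.00, V=3.02; Q1=15.09, Q2=12.07; dissipated=0.000
Total dissipated: 124.151 μJ

Answer: 124.15 μJ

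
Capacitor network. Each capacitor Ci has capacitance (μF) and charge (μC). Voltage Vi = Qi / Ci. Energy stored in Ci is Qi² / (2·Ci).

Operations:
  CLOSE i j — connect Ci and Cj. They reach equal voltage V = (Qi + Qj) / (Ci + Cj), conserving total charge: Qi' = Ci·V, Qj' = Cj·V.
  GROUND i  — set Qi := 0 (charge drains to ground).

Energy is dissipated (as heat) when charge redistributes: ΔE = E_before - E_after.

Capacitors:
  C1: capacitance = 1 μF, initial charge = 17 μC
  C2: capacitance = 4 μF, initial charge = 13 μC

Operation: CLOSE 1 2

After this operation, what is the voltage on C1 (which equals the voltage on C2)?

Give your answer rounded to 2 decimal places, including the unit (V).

Initial: C1(1μF, Q=17μC, V=17.00V), C2(4μF, Q=13μC, V=3.25V)
Op 1: CLOSE 1-2: Q_total=30.00, C_total=5.00, V=6.00; Q1=6.00, Q2=24.00; dissipated=75.625

Answer: 6.00 V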